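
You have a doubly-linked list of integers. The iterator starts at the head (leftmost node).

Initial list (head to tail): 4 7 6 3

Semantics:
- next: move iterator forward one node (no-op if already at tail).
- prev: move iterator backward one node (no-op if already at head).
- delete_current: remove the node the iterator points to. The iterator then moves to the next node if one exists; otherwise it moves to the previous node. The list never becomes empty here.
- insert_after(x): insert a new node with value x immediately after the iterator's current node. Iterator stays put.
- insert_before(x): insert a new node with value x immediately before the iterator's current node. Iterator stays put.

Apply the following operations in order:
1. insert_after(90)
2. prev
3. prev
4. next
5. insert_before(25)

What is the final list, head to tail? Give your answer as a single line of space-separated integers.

After 1 (insert_after(90)): list=[4, 90, 7, 6, 3] cursor@4
After 2 (prev): list=[4, 90, 7, 6, 3] cursor@4
After 3 (prev): list=[4, 90, 7, 6, 3] cursor@4
After 4 (next): list=[4, 90, 7, 6, 3] cursor@90
After 5 (insert_before(25)): list=[4, 25, 90, 7, 6, 3] cursor@90

Answer: 4 25 90 7 6 3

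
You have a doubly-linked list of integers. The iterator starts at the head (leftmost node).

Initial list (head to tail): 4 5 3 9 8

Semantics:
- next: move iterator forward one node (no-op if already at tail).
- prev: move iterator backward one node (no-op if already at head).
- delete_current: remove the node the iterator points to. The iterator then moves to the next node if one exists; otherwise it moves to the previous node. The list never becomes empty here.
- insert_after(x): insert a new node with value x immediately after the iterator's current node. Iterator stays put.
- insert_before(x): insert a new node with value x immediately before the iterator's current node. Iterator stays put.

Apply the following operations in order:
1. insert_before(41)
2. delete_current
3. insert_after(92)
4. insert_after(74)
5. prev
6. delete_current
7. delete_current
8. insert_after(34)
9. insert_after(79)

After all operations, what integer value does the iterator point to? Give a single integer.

Answer: 74

Derivation:
After 1 (insert_before(41)): list=[41, 4, 5, 3, 9, 8] cursor@4
After 2 (delete_current): list=[41, 5, 3, 9, 8] cursor@5
After 3 (insert_after(92)): list=[41, 5, 92, 3, 9, 8] cursor@5
After 4 (insert_after(74)): list=[41, 5, 74, 92, 3, 9, 8] cursor@5
After 5 (prev): list=[41, 5, 74, 92, 3, 9, 8] cursor@41
After 6 (delete_current): list=[5, 74, 92, 3, 9, 8] cursor@5
After 7 (delete_current): list=[74, 92, 3, 9, 8] cursor@74
After 8 (insert_after(34)): list=[74, 34, 92, 3, 9, 8] cursor@74
After 9 (insert_after(79)): list=[74, 79, 34, 92, 3, 9, 8] cursor@74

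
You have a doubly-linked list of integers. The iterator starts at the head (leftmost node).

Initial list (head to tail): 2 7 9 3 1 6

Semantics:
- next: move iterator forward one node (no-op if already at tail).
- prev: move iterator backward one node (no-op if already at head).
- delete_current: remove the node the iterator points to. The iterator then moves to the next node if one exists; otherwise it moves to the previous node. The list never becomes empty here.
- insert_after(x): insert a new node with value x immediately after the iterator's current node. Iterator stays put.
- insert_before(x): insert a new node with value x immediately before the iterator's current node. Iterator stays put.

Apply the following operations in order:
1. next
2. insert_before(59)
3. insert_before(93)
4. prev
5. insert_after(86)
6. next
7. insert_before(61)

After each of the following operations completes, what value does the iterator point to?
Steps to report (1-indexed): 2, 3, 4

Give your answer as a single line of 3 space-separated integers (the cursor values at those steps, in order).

After 1 (next): list=[2, 7, 9, 3, 1, 6] cursor@7
After 2 (insert_before(59)): list=[2, 59, 7, 9, 3, 1, 6] cursor@7
After 3 (insert_before(93)): list=[2, 59, 93, 7, 9, 3, 1, 6] cursor@7
After 4 (prev): list=[2, 59, 93, 7, 9, 3, 1, 6] cursor@93
After 5 (insert_after(86)): list=[2, 59, 93, 86, 7, 9, 3, 1, 6] cursor@93
After 6 (next): list=[2, 59, 93, 86, 7, 9, 3, 1, 6] cursor@86
After 7 (insert_before(61)): list=[2, 59, 93, 61, 86, 7, 9, 3, 1, 6] cursor@86

Answer: 7 7 93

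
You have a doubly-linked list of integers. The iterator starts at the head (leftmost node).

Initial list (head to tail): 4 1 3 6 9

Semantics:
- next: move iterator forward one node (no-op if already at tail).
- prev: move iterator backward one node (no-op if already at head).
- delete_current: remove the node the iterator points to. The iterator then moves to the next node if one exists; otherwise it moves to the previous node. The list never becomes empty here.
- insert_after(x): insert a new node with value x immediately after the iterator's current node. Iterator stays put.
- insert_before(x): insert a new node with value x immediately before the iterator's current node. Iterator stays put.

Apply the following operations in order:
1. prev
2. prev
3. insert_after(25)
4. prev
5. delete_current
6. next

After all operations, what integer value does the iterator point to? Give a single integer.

Answer: 1

Derivation:
After 1 (prev): list=[4, 1, 3, 6, 9] cursor@4
After 2 (prev): list=[4, 1, 3, 6, 9] cursor@4
After 3 (insert_after(25)): list=[4, 25, 1, 3, 6, 9] cursor@4
After 4 (prev): list=[4, 25, 1, 3, 6, 9] cursor@4
After 5 (delete_current): list=[25, 1, 3, 6, 9] cursor@25
After 6 (next): list=[25, 1, 3, 6, 9] cursor@1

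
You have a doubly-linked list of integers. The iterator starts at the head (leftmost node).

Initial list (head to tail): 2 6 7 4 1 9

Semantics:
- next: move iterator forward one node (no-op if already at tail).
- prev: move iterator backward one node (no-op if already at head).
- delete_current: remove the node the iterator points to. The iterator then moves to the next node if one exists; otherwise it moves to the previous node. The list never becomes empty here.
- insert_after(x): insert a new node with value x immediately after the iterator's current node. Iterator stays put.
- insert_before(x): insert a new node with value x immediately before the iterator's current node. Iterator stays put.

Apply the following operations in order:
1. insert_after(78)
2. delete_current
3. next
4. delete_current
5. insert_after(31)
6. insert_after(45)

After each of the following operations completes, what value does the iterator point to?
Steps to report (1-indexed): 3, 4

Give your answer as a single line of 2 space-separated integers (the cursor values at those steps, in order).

After 1 (insert_after(78)): list=[2, 78, 6, 7, 4, 1, 9] cursor@2
After 2 (delete_current): list=[78, 6, 7, 4, 1, 9] cursor@78
After 3 (next): list=[78, 6, 7, 4, 1, 9] cursor@6
After 4 (delete_current): list=[78, 7, 4, 1, 9] cursor@7
After 5 (insert_after(31)): list=[78, 7, 31, 4, 1, 9] cursor@7
After 6 (insert_after(45)): list=[78, 7, 45, 31, 4, 1, 9] cursor@7

Answer: 6 7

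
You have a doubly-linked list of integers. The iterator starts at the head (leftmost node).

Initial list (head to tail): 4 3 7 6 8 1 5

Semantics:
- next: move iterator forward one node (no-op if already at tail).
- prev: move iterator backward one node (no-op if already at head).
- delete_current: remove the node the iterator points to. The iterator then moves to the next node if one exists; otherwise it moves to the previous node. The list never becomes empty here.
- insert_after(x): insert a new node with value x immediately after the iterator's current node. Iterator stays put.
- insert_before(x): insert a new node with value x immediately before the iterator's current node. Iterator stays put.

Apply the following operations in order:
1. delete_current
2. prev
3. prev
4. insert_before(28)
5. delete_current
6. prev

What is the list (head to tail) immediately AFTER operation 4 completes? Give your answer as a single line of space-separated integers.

After 1 (delete_current): list=[3, 7, 6, 8, 1, 5] cursor@3
After 2 (prev): list=[3, 7, 6, 8, 1, 5] cursor@3
After 3 (prev): list=[3, 7, 6, 8, 1, 5] cursor@3
After 4 (insert_before(28)): list=[28, 3, 7, 6, 8, 1, 5] cursor@3

Answer: 28 3 7 6 8 1 5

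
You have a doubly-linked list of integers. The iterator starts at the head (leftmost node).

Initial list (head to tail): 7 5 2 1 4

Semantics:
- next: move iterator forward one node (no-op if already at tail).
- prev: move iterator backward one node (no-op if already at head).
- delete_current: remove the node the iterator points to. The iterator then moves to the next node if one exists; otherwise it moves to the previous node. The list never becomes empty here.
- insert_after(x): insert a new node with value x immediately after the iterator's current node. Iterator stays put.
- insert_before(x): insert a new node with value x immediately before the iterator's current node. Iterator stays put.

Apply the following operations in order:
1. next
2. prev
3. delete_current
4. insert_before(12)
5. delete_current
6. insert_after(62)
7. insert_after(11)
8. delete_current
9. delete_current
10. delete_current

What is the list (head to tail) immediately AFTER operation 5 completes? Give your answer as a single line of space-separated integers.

Answer: 12 2 1 4

Derivation:
After 1 (next): list=[7, 5, 2, 1, 4] cursor@5
After 2 (prev): list=[7, 5, 2, 1, 4] cursor@7
After 3 (delete_current): list=[5, 2, 1, 4] cursor@5
After 4 (insert_before(12)): list=[12, 5, 2, 1, 4] cursor@5
After 5 (delete_current): list=[12, 2, 1, 4] cursor@2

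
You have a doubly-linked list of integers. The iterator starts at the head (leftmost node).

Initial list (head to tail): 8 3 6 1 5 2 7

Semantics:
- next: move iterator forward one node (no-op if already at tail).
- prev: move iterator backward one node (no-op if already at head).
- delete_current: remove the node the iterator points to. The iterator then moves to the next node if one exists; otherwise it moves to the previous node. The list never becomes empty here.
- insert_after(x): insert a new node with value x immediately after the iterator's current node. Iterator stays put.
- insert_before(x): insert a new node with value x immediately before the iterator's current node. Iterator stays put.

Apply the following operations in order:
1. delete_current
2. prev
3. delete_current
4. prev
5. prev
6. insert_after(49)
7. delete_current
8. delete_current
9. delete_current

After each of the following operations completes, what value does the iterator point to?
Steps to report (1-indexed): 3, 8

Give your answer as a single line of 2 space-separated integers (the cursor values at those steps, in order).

After 1 (delete_current): list=[3, 6, 1, 5, 2, 7] cursor@3
After 2 (prev): list=[3, 6, 1, 5, 2, 7] cursor@3
After 3 (delete_current): list=[6, 1, 5, 2, 7] cursor@6
After 4 (prev): list=[6, 1, 5, 2, 7] cursor@6
After 5 (prev): list=[6, 1, 5, 2, 7] cursor@6
After 6 (insert_after(49)): list=[6, 49, 1, 5, 2, 7] cursor@6
After 7 (delete_current): list=[49, 1, 5, 2, 7] cursor@49
After 8 (delete_current): list=[1, 5, 2, 7] cursor@1
After 9 (delete_current): list=[5, 2, 7] cursor@5

Answer: 6 1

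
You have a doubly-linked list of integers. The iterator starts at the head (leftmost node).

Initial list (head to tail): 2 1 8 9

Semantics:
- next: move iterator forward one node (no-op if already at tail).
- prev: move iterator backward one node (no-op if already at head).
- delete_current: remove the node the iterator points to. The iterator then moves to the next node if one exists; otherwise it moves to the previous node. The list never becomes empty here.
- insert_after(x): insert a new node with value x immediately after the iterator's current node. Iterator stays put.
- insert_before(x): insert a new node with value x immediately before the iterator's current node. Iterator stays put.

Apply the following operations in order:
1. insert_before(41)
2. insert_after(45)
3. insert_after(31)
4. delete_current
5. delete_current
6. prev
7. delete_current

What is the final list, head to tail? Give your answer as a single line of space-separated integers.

After 1 (insert_before(41)): list=[41, 2, 1, 8, 9] cursor@2
After 2 (insert_after(45)): list=[41, 2, 45, 1, 8, 9] cursor@2
After 3 (insert_after(31)): list=[41, 2, 31, 45, 1, 8, 9] cursor@2
After 4 (delete_current): list=[41, 31, 45, 1, 8, 9] cursor@31
After 5 (delete_current): list=[41, 45, 1, 8, 9] cursor@45
After 6 (prev): list=[41, 45, 1, 8, 9] cursor@41
After 7 (delete_current): list=[45, 1, 8, 9] cursor@45

Answer: 45 1 8 9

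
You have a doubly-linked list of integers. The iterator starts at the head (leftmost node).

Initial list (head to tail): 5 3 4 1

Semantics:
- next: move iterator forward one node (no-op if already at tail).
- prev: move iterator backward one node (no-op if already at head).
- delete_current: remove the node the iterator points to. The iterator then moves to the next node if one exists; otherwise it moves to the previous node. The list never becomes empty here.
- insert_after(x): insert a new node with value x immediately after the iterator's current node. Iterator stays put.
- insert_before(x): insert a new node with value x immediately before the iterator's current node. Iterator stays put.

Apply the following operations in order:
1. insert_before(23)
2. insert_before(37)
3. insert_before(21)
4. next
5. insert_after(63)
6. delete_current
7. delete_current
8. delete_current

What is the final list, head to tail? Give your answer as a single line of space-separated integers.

After 1 (insert_before(23)): list=[23, 5, 3, 4, 1] cursor@5
After 2 (insert_before(37)): list=[23, 37, 5, 3, 4, 1] cursor@5
After 3 (insert_before(21)): list=[23, 37, 21, 5, 3, 4, 1] cursor@5
After 4 (next): list=[23, 37, 21, 5, 3, 4, 1] cursor@3
After 5 (insert_after(63)): list=[23, 37, 21, 5, 3, 63, 4, 1] cursor@3
After 6 (delete_current): list=[23, 37, 21, 5, 63, 4, 1] cursor@63
After 7 (delete_current): list=[23, 37, 21, 5, 4, 1] cursor@4
After 8 (delete_current): list=[23, 37, 21, 5, 1] cursor@1

Answer: 23 37 21 5 1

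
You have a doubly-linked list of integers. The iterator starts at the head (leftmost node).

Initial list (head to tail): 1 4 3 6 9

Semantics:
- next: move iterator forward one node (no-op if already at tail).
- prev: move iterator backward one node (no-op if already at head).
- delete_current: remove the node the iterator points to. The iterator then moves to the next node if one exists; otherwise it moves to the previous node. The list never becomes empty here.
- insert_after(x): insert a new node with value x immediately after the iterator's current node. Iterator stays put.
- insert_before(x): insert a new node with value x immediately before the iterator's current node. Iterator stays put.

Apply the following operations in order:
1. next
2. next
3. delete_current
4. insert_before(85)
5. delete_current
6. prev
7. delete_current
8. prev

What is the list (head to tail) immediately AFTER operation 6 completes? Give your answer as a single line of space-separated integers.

After 1 (next): list=[1, 4, 3, 6, 9] cursor@4
After 2 (next): list=[1, 4, 3, 6, 9] cursor@3
After 3 (delete_current): list=[1, 4, 6, 9] cursor@6
After 4 (insert_before(85)): list=[1, 4, 85, 6, 9] cursor@6
After 5 (delete_current): list=[1, 4, 85, 9] cursor@9
After 6 (prev): list=[1, 4, 85, 9] cursor@85

Answer: 1 4 85 9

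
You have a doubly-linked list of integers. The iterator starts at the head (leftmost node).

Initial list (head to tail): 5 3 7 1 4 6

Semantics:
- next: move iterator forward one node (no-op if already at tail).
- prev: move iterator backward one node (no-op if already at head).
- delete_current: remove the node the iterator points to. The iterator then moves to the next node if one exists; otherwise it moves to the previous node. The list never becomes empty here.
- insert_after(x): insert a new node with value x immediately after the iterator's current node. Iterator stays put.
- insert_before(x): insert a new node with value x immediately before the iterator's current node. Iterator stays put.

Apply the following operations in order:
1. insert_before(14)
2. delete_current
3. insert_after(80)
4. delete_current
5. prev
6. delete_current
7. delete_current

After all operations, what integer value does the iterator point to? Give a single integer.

After 1 (insert_before(14)): list=[14, 5, 3, 7, 1, 4, 6] cursor@5
After 2 (delete_current): list=[14, 3, 7, 1, 4, 6] cursor@3
After 3 (insert_after(80)): list=[14, 3, 80, 7, 1, 4, 6] cursor@3
After 4 (delete_current): list=[14, 80, 7, 1, 4, 6] cursor@80
After 5 (prev): list=[14, 80, 7, 1, 4, 6] cursor@14
After 6 (delete_current): list=[80, 7, 1, 4, 6] cursor@80
After 7 (delete_current): list=[7, 1, 4, 6] cursor@7

Answer: 7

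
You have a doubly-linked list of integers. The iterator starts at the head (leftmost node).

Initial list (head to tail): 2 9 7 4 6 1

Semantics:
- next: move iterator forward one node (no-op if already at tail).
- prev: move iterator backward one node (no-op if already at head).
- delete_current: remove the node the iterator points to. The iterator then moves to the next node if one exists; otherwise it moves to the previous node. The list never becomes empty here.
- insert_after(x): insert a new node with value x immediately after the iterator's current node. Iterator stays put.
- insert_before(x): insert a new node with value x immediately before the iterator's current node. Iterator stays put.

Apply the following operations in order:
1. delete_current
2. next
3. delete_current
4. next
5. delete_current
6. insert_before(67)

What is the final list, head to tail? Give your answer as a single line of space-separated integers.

After 1 (delete_current): list=[9, 7, 4, 6, 1] cursor@9
After 2 (next): list=[9, 7, 4, 6, 1] cursor@7
After 3 (delete_current): list=[9, 4, 6, 1] cursor@4
After 4 (next): list=[9, 4, 6, 1] cursor@6
After 5 (delete_current): list=[9, 4, 1] cursor@1
After 6 (insert_before(67)): list=[9, 4, 67, 1] cursor@1

Answer: 9 4 67 1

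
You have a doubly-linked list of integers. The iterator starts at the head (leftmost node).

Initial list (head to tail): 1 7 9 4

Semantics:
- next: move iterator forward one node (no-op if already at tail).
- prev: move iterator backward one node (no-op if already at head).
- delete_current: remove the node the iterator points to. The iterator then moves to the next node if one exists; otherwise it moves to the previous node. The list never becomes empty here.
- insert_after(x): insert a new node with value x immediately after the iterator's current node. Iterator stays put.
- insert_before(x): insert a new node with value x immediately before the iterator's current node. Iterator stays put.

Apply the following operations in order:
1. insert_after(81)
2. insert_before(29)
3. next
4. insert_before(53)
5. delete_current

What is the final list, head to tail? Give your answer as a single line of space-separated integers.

After 1 (insert_after(81)): list=[1, 81, 7, 9, 4] cursor@1
After 2 (insert_before(29)): list=[29, 1, 81, 7, 9, 4] cursor@1
After 3 (next): list=[29, 1, 81, 7, 9, 4] cursor@81
After 4 (insert_before(53)): list=[29, 1, 53, 81, 7, 9, 4] cursor@81
After 5 (delete_current): list=[29, 1, 53, 7, 9, 4] cursor@7

Answer: 29 1 53 7 9 4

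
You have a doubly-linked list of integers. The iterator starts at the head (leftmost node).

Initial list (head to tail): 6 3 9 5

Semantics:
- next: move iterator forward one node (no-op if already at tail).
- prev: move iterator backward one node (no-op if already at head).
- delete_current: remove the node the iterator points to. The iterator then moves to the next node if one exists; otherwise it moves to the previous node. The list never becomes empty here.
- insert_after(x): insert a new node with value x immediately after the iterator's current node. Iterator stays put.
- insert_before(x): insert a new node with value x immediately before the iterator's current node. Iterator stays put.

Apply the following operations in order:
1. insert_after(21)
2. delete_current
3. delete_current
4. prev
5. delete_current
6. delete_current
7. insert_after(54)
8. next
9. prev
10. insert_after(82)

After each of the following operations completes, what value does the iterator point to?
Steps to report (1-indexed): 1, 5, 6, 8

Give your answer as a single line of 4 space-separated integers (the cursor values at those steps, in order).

Answer: 6 9 5 54

Derivation:
After 1 (insert_after(21)): list=[6, 21, 3, 9, 5] cursor@6
After 2 (delete_current): list=[21, 3, 9, 5] cursor@21
After 3 (delete_current): list=[3, 9, 5] cursor@3
After 4 (prev): list=[3, 9, 5] cursor@3
After 5 (delete_current): list=[9, 5] cursor@9
After 6 (delete_current): list=[5] cursor@5
After 7 (insert_after(54)): list=[5, 54] cursor@5
After 8 (next): list=[5, 54] cursor@54
After 9 (prev): list=[5, 54] cursor@5
After 10 (insert_after(82)): list=[5, 82, 54] cursor@5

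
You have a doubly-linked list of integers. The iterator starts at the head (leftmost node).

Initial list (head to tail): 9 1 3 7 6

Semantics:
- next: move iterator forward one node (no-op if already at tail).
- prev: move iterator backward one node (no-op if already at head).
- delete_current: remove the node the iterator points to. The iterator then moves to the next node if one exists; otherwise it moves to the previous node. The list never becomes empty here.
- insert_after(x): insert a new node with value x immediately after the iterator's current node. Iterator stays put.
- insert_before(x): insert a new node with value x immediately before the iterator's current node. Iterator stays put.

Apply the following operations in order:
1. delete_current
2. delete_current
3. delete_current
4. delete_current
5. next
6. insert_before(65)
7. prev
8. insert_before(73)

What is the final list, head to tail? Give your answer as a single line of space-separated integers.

Answer: 73 65 6

Derivation:
After 1 (delete_current): list=[1, 3, 7, 6] cursor@1
After 2 (delete_current): list=[3, 7, 6] cursor@3
After 3 (delete_current): list=[7, 6] cursor@7
After 4 (delete_current): list=[6] cursor@6
After 5 (next): list=[6] cursor@6
After 6 (insert_before(65)): list=[65, 6] cursor@6
After 7 (prev): list=[65, 6] cursor@65
After 8 (insert_before(73)): list=[73, 65, 6] cursor@65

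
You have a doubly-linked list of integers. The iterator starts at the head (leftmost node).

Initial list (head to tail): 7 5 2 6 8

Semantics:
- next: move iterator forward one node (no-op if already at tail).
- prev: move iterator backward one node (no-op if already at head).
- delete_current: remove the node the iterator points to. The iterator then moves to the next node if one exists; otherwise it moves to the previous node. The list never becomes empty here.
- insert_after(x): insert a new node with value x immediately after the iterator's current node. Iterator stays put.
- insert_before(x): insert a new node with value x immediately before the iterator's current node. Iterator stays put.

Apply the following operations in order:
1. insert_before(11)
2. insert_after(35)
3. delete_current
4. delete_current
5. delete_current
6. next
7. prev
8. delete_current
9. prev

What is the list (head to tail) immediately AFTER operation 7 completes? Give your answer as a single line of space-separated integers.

Answer: 11 2 6 8

Derivation:
After 1 (insert_before(11)): list=[11, 7, 5, 2, 6, 8] cursor@7
After 2 (insert_after(35)): list=[11, 7, 35, 5, 2, 6, 8] cursor@7
After 3 (delete_current): list=[11, 35, 5, 2, 6, 8] cursor@35
After 4 (delete_current): list=[11, 5, 2, 6, 8] cursor@5
After 5 (delete_current): list=[11, 2, 6, 8] cursor@2
After 6 (next): list=[11, 2, 6, 8] cursor@6
After 7 (prev): list=[11, 2, 6, 8] cursor@2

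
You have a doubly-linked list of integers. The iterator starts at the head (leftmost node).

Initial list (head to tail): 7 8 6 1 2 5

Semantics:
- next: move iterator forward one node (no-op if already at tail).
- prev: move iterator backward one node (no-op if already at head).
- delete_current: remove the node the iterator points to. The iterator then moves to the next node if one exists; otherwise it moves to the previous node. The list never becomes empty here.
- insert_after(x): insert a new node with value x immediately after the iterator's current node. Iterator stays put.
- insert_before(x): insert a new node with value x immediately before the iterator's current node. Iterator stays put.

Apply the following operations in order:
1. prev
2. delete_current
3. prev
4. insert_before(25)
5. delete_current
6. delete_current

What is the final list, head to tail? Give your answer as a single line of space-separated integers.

After 1 (prev): list=[7, 8, 6, 1, 2, 5] cursor@7
After 2 (delete_current): list=[8, 6, 1, 2, 5] cursor@8
After 3 (prev): list=[8, 6, 1, 2, 5] cursor@8
After 4 (insert_before(25)): list=[25, 8, 6, 1, 2, 5] cursor@8
After 5 (delete_current): list=[25, 6, 1, 2, 5] cursor@6
After 6 (delete_current): list=[25, 1, 2, 5] cursor@1

Answer: 25 1 2 5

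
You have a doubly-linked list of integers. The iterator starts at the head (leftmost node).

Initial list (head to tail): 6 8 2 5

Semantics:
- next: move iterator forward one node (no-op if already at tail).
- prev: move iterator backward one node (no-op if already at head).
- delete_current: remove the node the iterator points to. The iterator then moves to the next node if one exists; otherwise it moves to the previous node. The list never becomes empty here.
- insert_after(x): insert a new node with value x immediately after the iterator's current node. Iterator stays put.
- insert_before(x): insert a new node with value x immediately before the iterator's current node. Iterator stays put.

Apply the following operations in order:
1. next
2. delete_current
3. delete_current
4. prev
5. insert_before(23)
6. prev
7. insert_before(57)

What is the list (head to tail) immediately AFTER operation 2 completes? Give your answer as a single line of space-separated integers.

After 1 (next): list=[6, 8, 2, 5] cursor@8
After 2 (delete_current): list=[6, 2, 5] cursor@2

Answer: 6 2 5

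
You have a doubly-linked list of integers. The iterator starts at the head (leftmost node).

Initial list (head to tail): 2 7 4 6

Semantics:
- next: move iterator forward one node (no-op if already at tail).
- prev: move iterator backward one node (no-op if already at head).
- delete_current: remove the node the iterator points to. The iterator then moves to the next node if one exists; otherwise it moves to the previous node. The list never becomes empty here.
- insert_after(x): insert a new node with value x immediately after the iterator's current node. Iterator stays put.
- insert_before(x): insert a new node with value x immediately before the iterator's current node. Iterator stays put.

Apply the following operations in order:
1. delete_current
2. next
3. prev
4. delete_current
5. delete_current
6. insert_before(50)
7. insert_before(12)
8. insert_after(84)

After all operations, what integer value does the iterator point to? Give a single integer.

Answer: 6

Derivation:
After 1 (delete_current): list=[7, 4, 6] cursor@7
After 2 (next): list=[7, 4, 6] cursor@4
After 3 (prev): list=[7, 4, 6] cursor@7
After 4 (delete_current): list=[4, 6] cursor@4
After 5 (delete_current): list=[6] cursor@6
After 6 (insert_before(50)): list=[50, 6] cursor@6
After 7 (insert_before(12)): list=[50, 12, 6] cursor@6
After 8 (insert_after(84)): list=[50, 12, 6, 84] cursor@6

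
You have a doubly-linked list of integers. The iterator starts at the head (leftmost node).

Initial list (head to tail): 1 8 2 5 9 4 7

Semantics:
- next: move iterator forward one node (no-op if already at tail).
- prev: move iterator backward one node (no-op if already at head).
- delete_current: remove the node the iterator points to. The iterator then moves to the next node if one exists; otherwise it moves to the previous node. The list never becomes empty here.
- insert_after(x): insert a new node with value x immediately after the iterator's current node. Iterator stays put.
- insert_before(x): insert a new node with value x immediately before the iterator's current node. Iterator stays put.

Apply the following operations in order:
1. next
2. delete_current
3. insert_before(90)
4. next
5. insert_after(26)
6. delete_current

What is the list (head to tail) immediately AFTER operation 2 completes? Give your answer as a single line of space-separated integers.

After 1 (next): list=[1, 8, 2, 5, 9, 4, 7] cursor@8
After 2 (delete_current): list=[1, 2, 5, 9, 4, 7] cursor@2

Answer: 1 2 5 9 4 7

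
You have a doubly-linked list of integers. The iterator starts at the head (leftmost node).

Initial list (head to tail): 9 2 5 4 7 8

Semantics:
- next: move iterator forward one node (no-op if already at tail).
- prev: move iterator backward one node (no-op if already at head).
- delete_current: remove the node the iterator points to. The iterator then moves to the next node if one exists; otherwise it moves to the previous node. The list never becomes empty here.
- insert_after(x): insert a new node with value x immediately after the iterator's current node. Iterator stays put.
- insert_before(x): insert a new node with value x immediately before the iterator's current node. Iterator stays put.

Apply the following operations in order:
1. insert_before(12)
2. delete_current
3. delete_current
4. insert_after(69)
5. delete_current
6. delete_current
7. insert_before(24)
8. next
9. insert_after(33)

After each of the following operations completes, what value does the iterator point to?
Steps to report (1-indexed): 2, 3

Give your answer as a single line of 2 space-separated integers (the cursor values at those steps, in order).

After 1 (insert_before(12)): list=[12, 9, 2, 5, 4, 7, 8] cursor@9
After 2 (delete_current): list=[12, 2, 5, 4, 7, 8] cursor@2
After 3 (delete_current): list=[12, 5, 4, 7, 8] cursor@5
After 4 (insert_after(69)): list=[12, 5, 69, 4, 7, 8] cursor@5
After 5 (delete_current): list=[12, 69, 4, 7, 8] cursor@69
After 6 (delete_current): list=[12, 4, 7, 8] cursor@4
After 7 (insert_before(24)): list=[12, 24, 4, 7, 8] cursor@4
After 8 (next): list=[12, 24, 4, 7, 8] cursor@7
After 9 (insert_after(33)): list=[12, 24, 4, 7, 33, 8] cursor@7

Answer: 2 5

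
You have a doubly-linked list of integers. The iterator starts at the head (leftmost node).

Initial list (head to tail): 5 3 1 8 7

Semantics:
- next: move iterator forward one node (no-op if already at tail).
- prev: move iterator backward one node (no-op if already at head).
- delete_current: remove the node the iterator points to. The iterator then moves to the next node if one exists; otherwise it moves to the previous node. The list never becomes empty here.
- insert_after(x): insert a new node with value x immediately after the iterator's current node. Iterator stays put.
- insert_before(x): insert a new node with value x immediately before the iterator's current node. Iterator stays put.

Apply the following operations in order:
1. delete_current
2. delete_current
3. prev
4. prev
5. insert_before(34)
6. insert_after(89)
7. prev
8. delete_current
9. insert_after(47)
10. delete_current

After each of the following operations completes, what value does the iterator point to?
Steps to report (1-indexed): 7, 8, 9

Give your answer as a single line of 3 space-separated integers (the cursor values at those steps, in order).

After 1 (delete_current): list=[3, 1, 8, 7] cursor@3
After 2 (delete_current): list=[1, 8, 7] cursor@1
After 3 (prev): list=[1, 8, 7] cursor@1
After 4 (prev): list=[1, 8, 7] cursor@1
After 5 (insert_before(34)): list=[34, 1, 8, 7] cursor@1
After 6 (insert_after(89)): list=[34, 1, 89, 8, 7] cursor@1
After 7 (prev): list=[34, 1, 89, 8, 7] cursor@34
After 8 (delete_current): list=[1, 89, 8, 7] cursor@1
After 9 (insert_after(47)): list=[1, 47, 89, 8, 7] cursor@1
After 10 (delete_current): list=[47, 89, 8, 7] cursor@47

Answer: 34 1 1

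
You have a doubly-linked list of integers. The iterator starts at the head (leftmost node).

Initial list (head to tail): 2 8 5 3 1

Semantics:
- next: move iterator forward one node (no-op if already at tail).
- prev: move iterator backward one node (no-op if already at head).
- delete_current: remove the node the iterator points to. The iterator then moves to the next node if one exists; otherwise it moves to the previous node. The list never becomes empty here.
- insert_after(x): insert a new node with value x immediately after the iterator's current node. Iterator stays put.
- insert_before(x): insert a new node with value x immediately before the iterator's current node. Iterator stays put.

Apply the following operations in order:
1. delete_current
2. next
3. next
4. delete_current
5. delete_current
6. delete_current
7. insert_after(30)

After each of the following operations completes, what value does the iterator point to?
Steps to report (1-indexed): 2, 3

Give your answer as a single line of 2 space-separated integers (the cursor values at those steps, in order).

Answer: 5 3

Derivation:
After 1 (delete_current): list=[8, 5, 3, 1] cursor@8
After 2 (next): list=[8, 5, 3, 1] cursor@5
After 3 (next): list=[8, 5, 3, 1] cursor@3
After 4 (delete_current): list=[8, 5, 1] cursor@1
After 5 (delete_current): list=[8, 5] cursor@5
After 6 (delete_current): list=[8] cursor@8
After 7 (insert_after(30)): list=[8, 30] cursor@8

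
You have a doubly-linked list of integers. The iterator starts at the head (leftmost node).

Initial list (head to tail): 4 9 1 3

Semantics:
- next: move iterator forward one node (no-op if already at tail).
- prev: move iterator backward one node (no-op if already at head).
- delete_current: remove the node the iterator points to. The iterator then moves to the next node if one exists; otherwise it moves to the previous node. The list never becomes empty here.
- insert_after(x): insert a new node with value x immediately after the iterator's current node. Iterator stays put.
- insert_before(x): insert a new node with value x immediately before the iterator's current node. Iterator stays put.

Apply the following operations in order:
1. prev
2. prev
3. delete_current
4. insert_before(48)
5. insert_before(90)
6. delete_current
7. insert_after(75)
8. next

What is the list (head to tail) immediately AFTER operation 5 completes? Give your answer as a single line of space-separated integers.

Answer: 48 90 9 1 3

Derivation:
After 1 (prev): list=[4, 9, 1, 3] cursor@4
After 2 (prev): list=[4, 9, 1, 3] cursor@4
After 3 (delete_current): list=[9, 1, 3] cursor@9
After 4 (insert_before(48)): list=[48, 9, 1, 3] cursor@9
After 5 (insert_before(90)): list=[48, 90, 9, 1, 3] cursor@9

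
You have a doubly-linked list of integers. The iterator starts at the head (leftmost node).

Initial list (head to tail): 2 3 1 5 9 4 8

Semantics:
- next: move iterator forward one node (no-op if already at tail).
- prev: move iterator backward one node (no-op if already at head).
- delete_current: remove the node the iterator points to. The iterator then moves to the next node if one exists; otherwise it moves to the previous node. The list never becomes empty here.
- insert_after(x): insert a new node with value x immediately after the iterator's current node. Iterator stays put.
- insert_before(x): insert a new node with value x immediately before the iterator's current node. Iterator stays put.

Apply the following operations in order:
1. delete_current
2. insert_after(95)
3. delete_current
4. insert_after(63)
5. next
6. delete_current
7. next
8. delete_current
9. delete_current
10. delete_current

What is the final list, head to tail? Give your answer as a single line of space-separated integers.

After 1 (delete_current): list=[3, 1, 5, 9, 4, 8] cursor@3
After 2 (insert_after(95)): list=[3, 95, 1, 5, 9, 4, 8] cursor@3
After 3 (delete_current): list=[95, 1, 5, 9, 4, 8] cursor@95
After 4 (insert_after(63)): list=[95, 63, 1, 5, 9, 4, 8] cursor@95
After 5 (next): list=[95, 63, 1, 5, 9, 4, 8] cursor@63
After 6 (delete_current): list=[95, 1, 5, 9, 4, 8] cursor@1
After 7 (next): list=[95, 1, 5, 9, 4, 8] cursor@5
After 8 (delete_current): list=[95, 1, 9, 4, 8] cursor@9
After 9 (delete_current): list=[95, 1, 4, 8] cursor@4
After 10 (delete_current): list=[95, 1, 8] cursor@8

Answer: 95 1 8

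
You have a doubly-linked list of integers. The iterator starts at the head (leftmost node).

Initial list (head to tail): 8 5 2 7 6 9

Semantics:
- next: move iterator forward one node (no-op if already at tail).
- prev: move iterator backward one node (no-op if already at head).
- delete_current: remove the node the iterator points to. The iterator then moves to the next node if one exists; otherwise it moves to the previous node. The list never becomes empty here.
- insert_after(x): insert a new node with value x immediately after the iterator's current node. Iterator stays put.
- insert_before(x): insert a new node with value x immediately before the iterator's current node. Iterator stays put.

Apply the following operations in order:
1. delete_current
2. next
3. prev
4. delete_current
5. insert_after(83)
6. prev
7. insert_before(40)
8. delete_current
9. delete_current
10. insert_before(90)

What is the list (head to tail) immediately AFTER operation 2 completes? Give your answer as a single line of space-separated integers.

After 1 (delete_current): list=[5, 2, 7, 6, 9] cursor@5
After 2 (next): list=[5, 2, 7, 6, 9] cursor@2

Answer: 5 2 7 6 9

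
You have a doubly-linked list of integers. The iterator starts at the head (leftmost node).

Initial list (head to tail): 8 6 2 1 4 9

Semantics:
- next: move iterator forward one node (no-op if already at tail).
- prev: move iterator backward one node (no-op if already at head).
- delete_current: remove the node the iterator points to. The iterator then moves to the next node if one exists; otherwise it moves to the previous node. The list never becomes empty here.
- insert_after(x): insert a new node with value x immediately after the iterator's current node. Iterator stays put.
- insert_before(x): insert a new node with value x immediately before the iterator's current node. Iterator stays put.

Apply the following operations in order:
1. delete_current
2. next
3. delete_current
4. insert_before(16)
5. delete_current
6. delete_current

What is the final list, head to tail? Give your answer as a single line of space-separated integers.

Answer: 6 16 9

Derivation:
After 1 (delete_current): list=[6, 2, 1, 4, 9] cursor@6
After 2 (next): list=[6, 2, 1, 4, 9] cursor@2
After 3 (delete_current): list=[6, 1, 4, 9] cursor@1
After 4 (insert_before(16)): list=[6, 16, 1, 4, 9] cursor@1
After 5 (delete_current): list=[6, 16, 4, 9] cursor@4
After 6 (delete_current): list=[6, 16, 9] cursor@9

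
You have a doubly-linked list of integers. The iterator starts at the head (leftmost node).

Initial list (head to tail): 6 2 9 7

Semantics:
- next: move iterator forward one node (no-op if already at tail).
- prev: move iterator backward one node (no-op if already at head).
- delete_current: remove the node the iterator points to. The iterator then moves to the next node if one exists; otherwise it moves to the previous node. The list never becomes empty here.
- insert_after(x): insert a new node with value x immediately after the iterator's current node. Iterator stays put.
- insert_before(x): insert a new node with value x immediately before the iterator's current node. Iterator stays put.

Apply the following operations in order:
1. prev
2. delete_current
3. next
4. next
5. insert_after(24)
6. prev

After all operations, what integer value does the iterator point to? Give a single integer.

After 1 (prev): list=[6, 2, 9, 7] cursor@6
After 2 (delete_current): list=[2, 9, 7] cursor@2
After 3 (next): list=[2, 9, 7] cursor@9
After 4 (next): list=[2, 9, 7] cursor@7
After 5 (insert_after(24)): list=[2, 9, 7, 24] cursor@7
After 6 (prev): list=[2, 9, 7, 24] cursor@9

Answer: 9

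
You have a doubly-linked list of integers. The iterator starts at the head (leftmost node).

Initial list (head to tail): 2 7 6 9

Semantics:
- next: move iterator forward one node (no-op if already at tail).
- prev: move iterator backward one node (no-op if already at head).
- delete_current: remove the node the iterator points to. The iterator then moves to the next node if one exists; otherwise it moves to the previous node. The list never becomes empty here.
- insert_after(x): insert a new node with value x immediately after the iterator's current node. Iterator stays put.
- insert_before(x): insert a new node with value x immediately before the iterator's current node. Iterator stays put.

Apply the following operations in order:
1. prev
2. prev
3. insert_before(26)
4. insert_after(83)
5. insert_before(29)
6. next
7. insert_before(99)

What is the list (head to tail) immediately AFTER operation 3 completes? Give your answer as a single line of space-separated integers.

Answer: 26 2 7 6 9

Derivation:
After 1 (prev): list=[2, 7, 6, 9] cursor@2
After 2 (prev): list=[2, 7, 6, 9] cursor@2
After 3 (insert_before(26)): list=[26, 2, 7, 6, 9] cursor@2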